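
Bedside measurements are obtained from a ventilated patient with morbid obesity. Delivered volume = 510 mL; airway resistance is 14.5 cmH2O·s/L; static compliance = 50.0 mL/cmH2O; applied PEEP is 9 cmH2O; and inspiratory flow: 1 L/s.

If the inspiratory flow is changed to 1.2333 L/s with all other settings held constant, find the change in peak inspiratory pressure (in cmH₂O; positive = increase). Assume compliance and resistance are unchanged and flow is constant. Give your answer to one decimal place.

3.4

PIP = Vt/C + R·V̇ + PEEP (constant-flow equation of motion).
Only the resistive term changes: ΔPIP = R × ΔV̇ = 14.5 × (1.2333 − 1) = 14.5 × 0.2333 = 3.383 cmH2O.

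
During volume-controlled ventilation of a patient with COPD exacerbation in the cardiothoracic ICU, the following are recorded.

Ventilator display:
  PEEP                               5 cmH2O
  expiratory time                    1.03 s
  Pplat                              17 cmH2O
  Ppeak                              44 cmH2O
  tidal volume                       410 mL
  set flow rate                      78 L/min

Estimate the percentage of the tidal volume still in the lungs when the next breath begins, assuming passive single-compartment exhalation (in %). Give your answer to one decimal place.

Flow: 78 L/min ÷ 60 = 1.3 L/s.
R = (PIP − Pplat)/V̇ = (44 − 17) / 1.3 = 27.0/1.3 = 20.769 cmH2O·s/L.
C = Vt/(Pplat − PEEP) = 410.0 / (17 − 5) = 410.0/12.0 = 34.167 mL/cmH2O.
τ = R × C = 20.769 × 0.03417 L/cmH2O = 0.7097 s.
Fraction remaining at end-expiration = e^(−Te/τ) = e^(−1.03/0.7097) = 0.2343 → 23.43%.

23.4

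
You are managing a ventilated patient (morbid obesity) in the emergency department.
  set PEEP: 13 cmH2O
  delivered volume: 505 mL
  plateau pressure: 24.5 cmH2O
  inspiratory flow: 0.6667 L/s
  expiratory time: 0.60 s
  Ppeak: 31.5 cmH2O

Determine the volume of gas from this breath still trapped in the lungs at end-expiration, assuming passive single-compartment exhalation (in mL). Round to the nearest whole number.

R = (PIP − Pplat)/V̇ = (31.5 − 24.5) / 0.6667 = 7.0/0.6667 = 10.499 cmH2O·s/L.
C = Vt/(Pplat − PEEP) = 505.0 / (24.5 − 13) = 505.0/11.5 = 43.913 mL/cmH2O.
τ = R × C = 10.499 × 0.04391 L/cmH2O = 0.461 s.
Fraction remaining = e^(−Te/τ) = e^(−0.60/0.461) = 0.2721.
Trapped volume = 505.0 × 0.2721 = 137.41 mL.

137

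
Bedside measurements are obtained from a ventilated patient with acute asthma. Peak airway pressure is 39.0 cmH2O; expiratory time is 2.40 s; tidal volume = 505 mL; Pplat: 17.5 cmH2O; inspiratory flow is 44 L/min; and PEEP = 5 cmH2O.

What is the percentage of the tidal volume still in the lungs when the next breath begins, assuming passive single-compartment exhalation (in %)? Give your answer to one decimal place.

13.2

Flow: 44 L/min ÷ 60 = 0.7333 L/s.
R = (PIP − Pplat)/V̇ = (39.0 − 17.5) / 0.7333 = 21.5/0.7333 = 29.32 cmH2O·s/L.
C = Vt/(Pplat − PEEP) = 505.0 / (17.5 − 5) = 505.0/12.5 = 40.4 mL/cmH2O.
τ = R × C = 29.32 × 0.0404 L/cmH2O = 1.185 s.
Fraction remaining at end-expiration = e^(−Te/τ) = e^(−2.40/1.185) = 0.132 → 13.2%.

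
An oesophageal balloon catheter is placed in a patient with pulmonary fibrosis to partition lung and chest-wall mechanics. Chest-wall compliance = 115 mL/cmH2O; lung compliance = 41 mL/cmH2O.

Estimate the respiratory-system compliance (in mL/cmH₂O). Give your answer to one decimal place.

30.2

Lung and chest wall are elastances in series: 1/Crs = 1/CL + 1/Ccw.
1/Crs = 1/41 + 1/115 = 0.03309.
Crs = 30.221 mL/cmH2O.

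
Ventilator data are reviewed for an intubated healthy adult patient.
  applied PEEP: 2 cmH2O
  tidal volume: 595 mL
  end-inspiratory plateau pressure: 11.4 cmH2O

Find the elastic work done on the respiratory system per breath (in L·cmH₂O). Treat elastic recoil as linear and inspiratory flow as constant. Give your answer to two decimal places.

Elastic work ≈ ½ × (Pplat − PEEP) × Vt = 0.5 × (11.4 − 2) × 0.595 L = 0.5 × 9.4 × 0.595 = 2.797 L·cmH2O.

2.80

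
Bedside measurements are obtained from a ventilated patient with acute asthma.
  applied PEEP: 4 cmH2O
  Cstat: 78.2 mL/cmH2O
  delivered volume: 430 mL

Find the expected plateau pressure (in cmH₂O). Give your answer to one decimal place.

9.5

Pplat = PEEP + Vt / Cstat = 4 + 430 / 78.2 = 4 + 5.499 = 9.499 cmH2O.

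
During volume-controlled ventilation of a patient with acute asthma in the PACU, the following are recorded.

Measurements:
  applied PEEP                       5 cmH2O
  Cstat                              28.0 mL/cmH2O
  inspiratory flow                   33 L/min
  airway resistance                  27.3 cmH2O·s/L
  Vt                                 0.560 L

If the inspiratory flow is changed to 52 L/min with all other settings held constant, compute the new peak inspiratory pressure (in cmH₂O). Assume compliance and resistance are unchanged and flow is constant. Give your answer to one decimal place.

Flow: 33 L/min ÷ 60 = 0.55 L/s.
New flow: 52 L/min ÷ 60 = 0.8667 L/s.
PIP = Vt/C + R·V̇ + PEEP (constant-flow equation of motion).
Only the resistive term changes: ΔPIP = R × ΔV̇ = 27.3 × (0.8667 − 0.55) = 27.3 × 0.3167 = 8.646 cmH2O.
Original PIP = 560/28.0 + 27.3×0.55 + 5 = 40.015 cmH2O; new PIP = 40.015 + (8.646) = 48.661 cmH2O.

48.7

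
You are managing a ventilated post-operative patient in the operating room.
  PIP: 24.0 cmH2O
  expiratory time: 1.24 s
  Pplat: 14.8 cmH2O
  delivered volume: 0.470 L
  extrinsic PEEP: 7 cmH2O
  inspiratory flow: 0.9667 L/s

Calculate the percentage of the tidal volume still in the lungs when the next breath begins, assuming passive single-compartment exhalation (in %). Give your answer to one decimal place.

R = (PIP − Pplat)/V̇ = (24.0 − 14.8) / 0.9667 = 9.2/0.9667 = 9.517 cmH2O·s/L.
C = Vt/(Pplat − PEEP) = 470.0 / (14.8 − 7) = 470.0/7.8 = 60.256 mL/cmH2O.
τ = R × C = 9.517 × 0.06026 L/cmH2O = 0.5735 s.
Fraction remaining at end-expiration = e^(−Te/τ) = e^(−1.24/0.5735) = 0.1151 → 11.51%.

11.5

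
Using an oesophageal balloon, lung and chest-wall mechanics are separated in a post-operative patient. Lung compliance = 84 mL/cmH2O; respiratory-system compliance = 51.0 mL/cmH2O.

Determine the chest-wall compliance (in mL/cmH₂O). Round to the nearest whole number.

130

1/Ccw = 1/Crs − 1/CL.
1/Ccw = 1/51.0 − 1/84 = 0.007703.
Ccw = 129.82 mL/cmH2O.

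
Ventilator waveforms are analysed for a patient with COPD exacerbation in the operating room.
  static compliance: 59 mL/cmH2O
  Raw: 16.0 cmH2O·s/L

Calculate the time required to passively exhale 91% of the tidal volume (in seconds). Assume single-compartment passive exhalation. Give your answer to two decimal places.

2.27

τ = R × C = 16.0 × 59 mL/cmH2O = 16.0 × 0.059 L/cmH2O = 0.944 s.
Exhaled fraction f = 1 − e^(−t/τ) → t = −τ·ln(1 − f) = −0.944·ln(0.09) = 2.273 s.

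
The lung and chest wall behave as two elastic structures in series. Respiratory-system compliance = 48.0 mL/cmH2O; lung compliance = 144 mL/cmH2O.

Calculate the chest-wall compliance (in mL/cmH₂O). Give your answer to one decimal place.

72.0

1/Ccw = 1/Crs − 1/CL.
1/Ccw = 1/48.0 − 1/144 = 0.01389.
Ccw = 71.994 mL/cmH2O.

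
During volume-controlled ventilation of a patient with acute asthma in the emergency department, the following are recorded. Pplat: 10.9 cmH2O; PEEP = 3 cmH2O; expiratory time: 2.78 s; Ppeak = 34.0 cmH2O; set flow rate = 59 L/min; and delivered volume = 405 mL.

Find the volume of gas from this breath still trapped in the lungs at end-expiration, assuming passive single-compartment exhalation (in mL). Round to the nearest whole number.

40

Flow: 59 L/min ÷ 60 = 0.9833 L/s.
R = (PIP − Pplat)/V̇ = (34.0 − 10.9) / 0.9833 = 23.1/0.9833 = 23.492 cmH2O·s/L.
C = Vt/(Pplat − PEEP) = 405.0 / (10.9 − 3) = 405.0/7.9 = 51.266 mL/cmH2O.
τ = R × C = 23.492 × 0.05127 L/cmH2O = 1.204 s.
Fraction remaining = e^(−Te/τ) = e^(−2.78/1.204) = 0.09936.
Trapped volume = 405.0 × 0.09936 = 40.241 mL.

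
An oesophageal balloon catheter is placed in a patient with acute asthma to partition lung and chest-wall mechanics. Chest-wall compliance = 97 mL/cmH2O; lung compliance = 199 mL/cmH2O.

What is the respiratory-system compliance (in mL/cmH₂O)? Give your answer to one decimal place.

Lung and chest wall are elastances in series: 1/Crs = 1/CL + 1/Ccw.
1/Crs = 1/199 + 1/97 = 0.01533.
Crs = 65.232 mL/cmH2O.

65.2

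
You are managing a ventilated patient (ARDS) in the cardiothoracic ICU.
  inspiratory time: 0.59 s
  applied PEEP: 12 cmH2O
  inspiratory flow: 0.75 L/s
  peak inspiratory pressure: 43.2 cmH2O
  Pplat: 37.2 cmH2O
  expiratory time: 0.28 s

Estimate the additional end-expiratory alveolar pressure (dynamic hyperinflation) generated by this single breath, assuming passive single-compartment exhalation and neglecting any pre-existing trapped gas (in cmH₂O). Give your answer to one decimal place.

3.4

Vt = flow × Ti = 0.75 L/s × 0.59 s × 1000 mL/L = 442.5 mL.
R = (PIP − Pplat)/V̇ = (43.2 − 37.2) / 0.75 = 6.0/0.75 = 8.0 cmH2O·s/L.
C = Vt/(Pplat − PEEP) = 442.5 / (37.2 − 12) = 442.5/25.2 = 17.56 mL/cmH2O.
τ = R × C = 8.0 × 0.01756 L/cmH2O = 0.1405 s.
Fraction remaining = e^(−Te/τ) = e^(−0.28/0.1405) = 0.1363; trapped volume = 442.5 × 0.1363 = 60.313 mL.
Additional alveolar pressure from trapping ≈ V_trapped / C = 60.313 / 17.56 = 3.435 cmH2O.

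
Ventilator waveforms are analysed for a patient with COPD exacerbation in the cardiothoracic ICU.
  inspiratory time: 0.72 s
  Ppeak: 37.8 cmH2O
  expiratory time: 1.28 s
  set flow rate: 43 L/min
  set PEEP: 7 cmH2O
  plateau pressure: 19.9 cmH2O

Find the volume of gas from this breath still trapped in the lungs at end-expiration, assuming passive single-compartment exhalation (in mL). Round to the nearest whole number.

Flow: 43 L/min ÷ 60 = 0.7167 L/s.
Vt = flow × Ti = 0.7167 L/s × 0.72 s × 1000 mL/L = 516.02 mL.
R = (PIP − Pplat)/V̇ = (37.8 − 19.9) / 0.7167 = 17.9/0.7167 = 24.976 cmH2O·s/L.
C = Vt/(Pplat − PEEP) = 516.02 / (19.9 − 7) = 516.02/12.9 = 40.002 mL/cmH2O.
τ = R × C = 24.976 × 0.04 L/cmH2O = 0.999 s.
Fraction remaining = e^(−Te/τ) = e^(−1.28/0.999) = 0.2777.
Trapped volume = 516.02 × 0.2777 = 143.3 mL.

143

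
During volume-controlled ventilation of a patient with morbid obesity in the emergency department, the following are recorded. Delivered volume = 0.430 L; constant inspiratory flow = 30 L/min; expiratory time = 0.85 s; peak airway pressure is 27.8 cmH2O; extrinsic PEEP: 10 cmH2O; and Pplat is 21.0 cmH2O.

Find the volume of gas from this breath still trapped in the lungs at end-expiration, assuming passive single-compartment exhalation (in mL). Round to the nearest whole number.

Flow: 30 L/min ÷ 60 = 0.5 L/s.
R = (PIP − Pplat)/V̇ = (27.8 − 21.0) / 0.5 = 6.8/0.5 = 13.6 cmH2O·s/L.
C = Vt/(Pplat − PEEP) = 430.0 / (21.0 − 10) = 430.0/11.0 = 39.091 mL/cmH2O.
τ = R × C = 13.6 × 0.03909 L/cmH2O = 0.5316 s.
Fraction remaining = e^(−Te/τ) = e^(−0.85/0.5316) = 0.2021.
Trapped volume = 430.0 × 0.2021 = 86.903 mL.

87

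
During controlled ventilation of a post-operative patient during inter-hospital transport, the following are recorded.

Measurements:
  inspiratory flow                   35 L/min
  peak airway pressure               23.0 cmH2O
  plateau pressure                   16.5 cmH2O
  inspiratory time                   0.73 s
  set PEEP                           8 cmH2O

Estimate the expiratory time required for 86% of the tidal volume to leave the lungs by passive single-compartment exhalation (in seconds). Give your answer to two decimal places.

1.10

Flow: 35 L/min ÷ 60 = 0.5833 L/s.
Vt = flow × Ti = 0.5833 L/s × 0.73 s × 1000 mL/L = 425.81 mL.
R = (PIP − Pplat)/V̇ = (23.0 − 16.5) / 0.5833 = 6.5/0.5833 = 11.143 cmH2O·s/L.
C = Vt/(Pplat − PEEP) = 425.81 / (16.5 − 8) = 425.81/8.5 = 50.095 mL/cmH2O.
τ = R × C = 11.143 × 0.0501 L/cmH2O = 0.5583 s.
t = −τ·ln(1 − 0.86) = −0.5583·ln(0.14) = 1.098 s.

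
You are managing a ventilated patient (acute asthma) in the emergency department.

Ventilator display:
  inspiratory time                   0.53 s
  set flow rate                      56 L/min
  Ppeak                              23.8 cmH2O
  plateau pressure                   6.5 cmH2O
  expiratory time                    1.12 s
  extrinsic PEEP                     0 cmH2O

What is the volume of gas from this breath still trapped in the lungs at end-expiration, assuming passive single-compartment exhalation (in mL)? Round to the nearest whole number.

Flow: 56 L/min ÷ 60 = 0.9333 L/s.
Vt = flow × Ti = 0.9333 L/s × 0.53 s × 1000 mL/L = 494.65 mL.
R = (PIP − Pplat)/V̇ = (23.8 − 6.5) / 0.9333 = 17.3/0.9333 = 18.536 cmH2O·s/L.
C = Vt/(Pplat − PEEP) = 494.65 / (6.5 − 0) = 494.65/6.5 = 76.1 mL/cmH2O.
τ = R × C = 18.536 × 0.0761 L/cmH2O = 1.411 s.
Fraction remaining = e^(−Te/τ) = e^(−1.12/1.411) = 0.4521.
Trapped volume = 494.65 × 0.4521 = 223.63 mL.

224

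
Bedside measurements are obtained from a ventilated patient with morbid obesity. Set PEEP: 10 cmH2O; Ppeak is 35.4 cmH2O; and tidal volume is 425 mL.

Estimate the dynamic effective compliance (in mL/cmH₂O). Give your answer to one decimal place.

16.7

Dynamic compliance = Vt / (PIP − PEEP) = 425 / (35.4 − 10) = 425 / 25.4 = 16.732 mL/cmH2O.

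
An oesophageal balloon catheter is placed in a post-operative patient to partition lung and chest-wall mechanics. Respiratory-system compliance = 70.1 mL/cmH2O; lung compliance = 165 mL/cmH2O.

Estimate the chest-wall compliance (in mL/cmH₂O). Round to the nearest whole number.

1/Ccw = 1/Crs − 1/CL.
1/Ccw = 1/70.1 − 1/165 = 0.008205.
Ccw = 121.88 mL/cmH2O.

122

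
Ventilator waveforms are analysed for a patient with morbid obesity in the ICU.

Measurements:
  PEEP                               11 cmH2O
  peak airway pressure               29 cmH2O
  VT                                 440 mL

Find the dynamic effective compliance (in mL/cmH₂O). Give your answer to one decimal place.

24.4

Dynamic compliance = Vt / (PIP − PEEP) = 440 / (29 − 11) = 440 / 18.0 = 24.444 mL/cmH2O.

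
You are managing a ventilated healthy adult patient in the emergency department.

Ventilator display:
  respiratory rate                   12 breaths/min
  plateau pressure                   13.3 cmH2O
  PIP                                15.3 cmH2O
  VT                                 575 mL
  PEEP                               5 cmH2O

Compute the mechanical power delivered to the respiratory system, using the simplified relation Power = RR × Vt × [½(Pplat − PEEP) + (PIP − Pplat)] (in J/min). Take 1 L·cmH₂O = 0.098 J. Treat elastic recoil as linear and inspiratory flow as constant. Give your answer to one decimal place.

4.2

Per-breath work = Vt × [½(Pplat−PEEP) + (PIP−Pplat)] = 0.575 × [0.5×8.3 + 2.0] = 0.575 × 6.15 = 3.536 L·cmH2O.
Power = 12 × 3.536 = 42.432 L·cmH2O/min.
× 0.098 J/(L·cmH2O) → 4.158 J/min.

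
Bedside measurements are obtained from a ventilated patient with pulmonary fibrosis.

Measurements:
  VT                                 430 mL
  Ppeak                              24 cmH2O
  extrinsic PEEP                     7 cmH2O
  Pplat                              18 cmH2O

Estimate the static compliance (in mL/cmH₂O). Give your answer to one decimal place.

39.1

Cstat = Vt / (Pplat − PEEP) = 430 / (18 − 7) = 430 / 11.0 = 39.091 mL/cmH2O.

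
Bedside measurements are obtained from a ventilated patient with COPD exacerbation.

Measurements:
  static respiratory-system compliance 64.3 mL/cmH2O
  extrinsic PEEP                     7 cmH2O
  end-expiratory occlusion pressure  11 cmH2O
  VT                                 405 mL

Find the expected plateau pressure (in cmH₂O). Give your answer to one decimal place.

17.3

End-expiratory occlusion gives total PEEP = 11 cmH2O (intrinsic PEEP = 11 − 7 = 4). Use total PEEP for the elastic gradient.
Pplat = PEEPtotal + Vt / Cstat = 11 + 405 / 64.3 = 11 + 6.299 = 17.299 cmH2O.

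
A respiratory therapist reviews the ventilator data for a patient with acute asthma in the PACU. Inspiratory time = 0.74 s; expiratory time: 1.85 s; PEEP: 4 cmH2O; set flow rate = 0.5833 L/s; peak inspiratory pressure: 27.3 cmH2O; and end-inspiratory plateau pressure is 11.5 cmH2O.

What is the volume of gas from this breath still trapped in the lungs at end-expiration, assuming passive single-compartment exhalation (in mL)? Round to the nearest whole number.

Vt = flow × Ti = 0.5833 L/s × 0.74 s × 1000 mL/L = 431.64 mL.
R = (PIP − Pplat)/V̇ = (27.3 − 11.5) / 0.5833 = 15.8/0.5833 = 27.087 cmH2O·s/L.
C = Vt/(Pplat − PEEP) = 431.64 / (11.5 − 4) = 431.64/7.5 = 57.552 mL/cmH2O.
τ = R × C = 27.087 × 0.05755 L/cmH2O = 1.559 s.
Fraction remaining = e^(−Te/τ) = e^(−1.85/1.559) = 0.3052.
Trapped volume = 431.64 × 0.3052 = 131.74 mL.

132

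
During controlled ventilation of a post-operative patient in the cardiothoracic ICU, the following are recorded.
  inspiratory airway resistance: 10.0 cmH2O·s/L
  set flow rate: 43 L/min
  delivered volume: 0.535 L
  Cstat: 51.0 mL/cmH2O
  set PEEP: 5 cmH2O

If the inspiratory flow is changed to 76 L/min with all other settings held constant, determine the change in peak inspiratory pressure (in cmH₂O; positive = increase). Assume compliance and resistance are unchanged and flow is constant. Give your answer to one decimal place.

5.5

Flow: 43 L/min ÷ 60 = 0.7167 L/s.
New flow: 76 L/min ÷ 60 = 1.2667 L/s.
PIP = Vt/C + R·V̇ + PEEP (constant-flow equation of motion).
Only the resistive term changes: ΔPIP = R × ΔV̇ = 10.0 × (1.2667 − 0.7167) = 10.0 × 0.55 = 5.5 cmH2O.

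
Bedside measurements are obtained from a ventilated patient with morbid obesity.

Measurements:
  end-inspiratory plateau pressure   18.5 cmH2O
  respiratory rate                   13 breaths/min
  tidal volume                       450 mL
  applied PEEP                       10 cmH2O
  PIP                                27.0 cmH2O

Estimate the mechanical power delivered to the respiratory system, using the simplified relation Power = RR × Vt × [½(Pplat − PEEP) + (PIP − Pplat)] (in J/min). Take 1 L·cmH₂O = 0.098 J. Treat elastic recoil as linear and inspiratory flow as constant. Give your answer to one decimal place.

7.3

Per-breath work = Vt × [½(Pplat−PEEP) + (PIP−Pplat)] = 0.450 × [0.5×8.5 + 8.5] = 0.450 × 12.75 = 5.738 L·cmH2O.
Power = 13 × 5.738 = 74.594 L·cmH2O/min.
× 0.098 J/(L·cmH2O) → 7.31 J/min.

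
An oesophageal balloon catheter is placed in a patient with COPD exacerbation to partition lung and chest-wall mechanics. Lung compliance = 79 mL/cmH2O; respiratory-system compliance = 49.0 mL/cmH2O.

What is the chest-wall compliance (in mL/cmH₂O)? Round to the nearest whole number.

129

1/Ccw = 1/Crs − 1/CL.
1/Ccw = 1/49.0 − 1/79 = 0.00775.
Ccw = 129.03 mL/cmH2O.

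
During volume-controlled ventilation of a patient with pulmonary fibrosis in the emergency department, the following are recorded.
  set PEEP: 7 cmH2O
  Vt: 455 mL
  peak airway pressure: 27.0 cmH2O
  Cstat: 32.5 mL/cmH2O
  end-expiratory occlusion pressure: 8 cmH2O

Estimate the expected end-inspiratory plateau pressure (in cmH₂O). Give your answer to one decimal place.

End-expiratory occlusion gives total PEEP = 8 cmH2O (intrinsic PEEP = 8 − 7 = 1). Use total PEEP for the elastic gradient.
Pplat = PEEPtotal + Vt / Cstat = 8 + 455 / 32.5 = 8 + 14.0 = 22.0 cmH2O.

22.0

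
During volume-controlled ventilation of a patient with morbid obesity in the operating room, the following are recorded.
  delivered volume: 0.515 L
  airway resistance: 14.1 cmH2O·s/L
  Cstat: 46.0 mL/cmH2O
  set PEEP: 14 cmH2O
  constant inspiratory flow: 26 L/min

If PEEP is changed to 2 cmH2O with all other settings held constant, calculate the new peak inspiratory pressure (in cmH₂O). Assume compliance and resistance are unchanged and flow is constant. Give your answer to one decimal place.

19.3

Flow: 26 L/min ÷ 60 = 0.4333 L/s.
PIP = Vt/C + R·V̇ + PEEP (constant-flow equation of motion).
Only the baseline term changes: ΔPIP = ΔPEEP = 2 − 14 = -12.0 cmH2O.
Original PIP = 515/46.0 + 14.1×0.4333 + 14 = 31.305 cmH2O; new PIP = 31.305 + (-12.0) = 19.305 cmH2O.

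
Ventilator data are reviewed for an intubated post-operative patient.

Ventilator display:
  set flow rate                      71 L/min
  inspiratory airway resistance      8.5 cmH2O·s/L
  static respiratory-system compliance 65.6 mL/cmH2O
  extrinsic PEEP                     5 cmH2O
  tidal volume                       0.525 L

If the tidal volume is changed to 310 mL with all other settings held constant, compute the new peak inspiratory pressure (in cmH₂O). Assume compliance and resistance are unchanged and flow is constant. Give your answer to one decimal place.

19.8

Flow: 71 L/min ÷ 60 = 1.1833 L/s.
PIP = Vt/C + R·V̇ + PEEP (constant-flow equation of motion).
Only the elastic term changes: ΔPIP = ΔVt / C = (310 − 525) / 65.6 = -3.277 cmH2O.
Original PIP = 525/65.6 + 8.5×1.1833 + 5 = 23.061 cmH2O; new PIP = 23.061 + (-3.277) = 19.784 cmH2O.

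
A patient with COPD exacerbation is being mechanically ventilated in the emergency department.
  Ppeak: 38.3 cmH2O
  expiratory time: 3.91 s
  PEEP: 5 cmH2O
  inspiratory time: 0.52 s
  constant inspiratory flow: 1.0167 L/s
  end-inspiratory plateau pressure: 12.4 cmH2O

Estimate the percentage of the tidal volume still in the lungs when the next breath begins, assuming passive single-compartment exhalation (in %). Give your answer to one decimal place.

11.7

Vt = flow × Ti = 1.0167 L/s × 0.52 s × 1000 mL/L = 528.68 mL.
R = (PIP − Pplat)/V̇ = (38.3 − 12.4) / 1.0167 = 25.9/1.0167 = 25.475 cmH2O·s/L.
C = Vt/(Pplat − PEEP) = 528.68 / (12.4 − 5) = 528.68/7.4 = 71.443 mL/cmH2O.
τ = R × C = 25.475 × 0.07144 L/cmH2O = 1.82 s.
Fraction remaining at end-expiration = e^(−Te/τ) = e^(−3.91/1.82) = 0.1167 → 11.67%.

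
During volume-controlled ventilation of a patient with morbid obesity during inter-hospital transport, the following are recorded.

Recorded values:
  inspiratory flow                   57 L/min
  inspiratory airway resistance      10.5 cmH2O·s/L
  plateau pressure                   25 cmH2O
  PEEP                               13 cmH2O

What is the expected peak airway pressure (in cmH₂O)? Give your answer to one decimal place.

35.0

Flow: 57 L/min ÷ 60 = 0.95 L/s.
PIP = Pplat + Raw × flow = 25 + 10.5 × 0.95 = 25 + 9.975 = 34.975 cmH2O.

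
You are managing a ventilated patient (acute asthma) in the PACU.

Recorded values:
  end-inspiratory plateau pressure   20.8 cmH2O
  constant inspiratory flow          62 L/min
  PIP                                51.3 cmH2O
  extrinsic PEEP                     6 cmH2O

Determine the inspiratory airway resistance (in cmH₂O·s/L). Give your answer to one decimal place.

29.5

Flow: 62 L/min ÷ 60 = 1.0333 L/s.
Raw = (PIP − Pplat) / flow = (51.3 − 20.8) / 1.0333 = 30.5 / 1.0333 = 29.517 cmH2O·s/L.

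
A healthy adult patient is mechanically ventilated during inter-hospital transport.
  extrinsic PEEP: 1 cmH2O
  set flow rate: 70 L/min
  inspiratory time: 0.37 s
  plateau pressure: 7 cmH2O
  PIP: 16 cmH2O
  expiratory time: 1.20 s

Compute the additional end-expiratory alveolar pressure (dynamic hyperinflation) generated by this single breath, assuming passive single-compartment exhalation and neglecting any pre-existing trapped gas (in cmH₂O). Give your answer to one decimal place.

Flow: 70 L/min ÷ 60 = 1.1667 L/s.
Vt = flow × Ti = 1.1667 L/s × 0.37 s × 1000 mL/L = 431.68 mL.
R = (PIP − Pplat)/V̇ = (16 − 7) / 1.1667 = 9.0/1.1667 = 7.714 cmH2O·s/L.
C = Vt/(Pplat − PEEP) = 431.68 / (7 − 1) = 431.68/6.0 = 71.947 mL/cmH2O.
τ = R × C = 7.714 × 0.07195 L/cmH2O = 0.555 s.
Fraction remaining = e^(−Te/τ) = e^(−1.20/0.555) = 0.1151; trapped volume = 431.68 × 0.1151 = 49.686 mL.
Additional alveolar pressure from trapping ≈ V_trapped / C = 49.686 / 71.947 = 0.6906 cmH2O.

0.7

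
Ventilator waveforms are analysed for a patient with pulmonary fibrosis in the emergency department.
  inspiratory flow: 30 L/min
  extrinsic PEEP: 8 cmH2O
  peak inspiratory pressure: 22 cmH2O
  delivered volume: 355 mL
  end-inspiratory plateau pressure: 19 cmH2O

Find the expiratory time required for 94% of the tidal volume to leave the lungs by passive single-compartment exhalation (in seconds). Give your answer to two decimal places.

0.54

Flow: 30 L/min ÷ 60 = 0.5 L/s.
R = (PIP − Pplat)/V̇ = (22 − 19) / 0.5 = 3.0/0.5 = 6.0 cmH2O·s/L.
C = Vt/(Pplat − PEEP) = 355.0 / (19 − 8) = 355.0/11.0 = 32.273 mL/cmH2O.
τ = R × C = 6.0 × 0.03227 L/cmH2O = 0.1936 s.
t = −τ·ln(1 − 0.94) = −0.1936·ln(0.06) = 0.5447 s.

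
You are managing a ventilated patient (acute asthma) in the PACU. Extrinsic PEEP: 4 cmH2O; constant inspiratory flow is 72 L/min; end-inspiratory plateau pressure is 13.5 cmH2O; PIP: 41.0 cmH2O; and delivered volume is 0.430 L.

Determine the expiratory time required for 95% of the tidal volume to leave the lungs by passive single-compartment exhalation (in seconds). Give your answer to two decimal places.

3.11

Flow: 72 L/min ÷ 60 = 1.2 L/s.
R = (PIP − Pplat)/V̇ = (41.0 − 13.5) / 1.2 = 27.5/1.2 = 22.917 cmH2O·s/L.
C = Vt/(Pplat − PEEP) = 430.0 / (13.5 − 4) = 430.0/9.5 = 45.263 mL/cmH2O.
τ = R × C = 22.917 × 0.04526 L/cmH2O = 1.037 s.
t = −τ·ln(1 − 0.95) = −1.037·ln(0.05) = 3.107 s.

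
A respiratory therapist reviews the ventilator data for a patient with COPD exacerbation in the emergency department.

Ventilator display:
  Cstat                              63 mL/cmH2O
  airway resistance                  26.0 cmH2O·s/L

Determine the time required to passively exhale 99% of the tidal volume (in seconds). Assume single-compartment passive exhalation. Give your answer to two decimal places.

τ = R × C = 26.0 × 63 mL/cmH2O = 26.0 × 0.063 L/cmH2O = 1.638 s.
Exhaled fraction f = 1 − e^(−t/τ) → t = −τ·ln(1 − f) = −1.638·ln(0.01) = 7.543 s.

7.54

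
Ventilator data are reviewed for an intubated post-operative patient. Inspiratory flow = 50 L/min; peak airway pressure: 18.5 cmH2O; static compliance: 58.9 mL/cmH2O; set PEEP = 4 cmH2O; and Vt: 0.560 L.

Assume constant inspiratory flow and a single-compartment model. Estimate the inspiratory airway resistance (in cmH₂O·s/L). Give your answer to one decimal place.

Flow: 50 L/min ÷ 60 = 0.8333 L/s.
Equation of motion (constant flow): PIP = Vt/C + R·V̇ + PEEP.
R·V̇ = PIP − Vt/C − PEEP = 18.5 − 560/58.9 − 4 = 18.5 − 9.508 − 4 = 4.992 cmH2O.
R = 4.992 / 0.8333 = 5.991 cmH2O·s/L.

6.0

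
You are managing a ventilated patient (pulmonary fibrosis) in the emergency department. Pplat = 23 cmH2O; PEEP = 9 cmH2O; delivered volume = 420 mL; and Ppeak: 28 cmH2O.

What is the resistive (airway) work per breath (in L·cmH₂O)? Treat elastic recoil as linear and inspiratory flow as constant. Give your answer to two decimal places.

2.10

With constant inspiratory flow the resistive pressure is constant at PIP − Pplat = 28 − 23 = 5.0 cmH2O, so resistive work = 5.0 × 0.420 = 2.1 L·cmH2O.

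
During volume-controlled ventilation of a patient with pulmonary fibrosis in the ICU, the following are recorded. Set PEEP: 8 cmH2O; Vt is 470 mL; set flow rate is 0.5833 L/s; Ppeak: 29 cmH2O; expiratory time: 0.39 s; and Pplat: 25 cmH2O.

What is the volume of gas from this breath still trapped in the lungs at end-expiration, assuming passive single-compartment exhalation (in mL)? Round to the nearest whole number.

R = (PIP − Pplat)/V̇ = (29 − 25) / 0.5833 = 4.0/0.5833 = 6.858 cmH2O·s/L.
C = Vt/(Pplat − PEEP) = 470.0 / (25 − 8) = 470.0/17.0 = 27.647 mL/cmH2O.
τ = R × C = 6.858 × 0.02765 L/cmH2O = 0.1896 s.
Fraction remaining = e^(−Te/τ) = e^(−0.39/0.1896) = 0.1278.
Trapped volume = 470.0 × 0.1278 = 60.066 mL.

60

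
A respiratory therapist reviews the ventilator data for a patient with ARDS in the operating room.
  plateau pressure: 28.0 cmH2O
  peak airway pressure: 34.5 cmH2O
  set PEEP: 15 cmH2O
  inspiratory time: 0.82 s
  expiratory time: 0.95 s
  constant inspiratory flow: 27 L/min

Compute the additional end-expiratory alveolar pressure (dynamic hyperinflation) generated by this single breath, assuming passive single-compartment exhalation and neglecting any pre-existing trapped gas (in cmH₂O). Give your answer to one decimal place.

1.3

Flow: 27 L/min ÷ 60 = 0.45 L/s.
Vt = flow × Ti = 0.45 L/s × 0.82 s × 1000 mL/L = 369.0 mL.
R = (PIP − Pplat)/V̇ = (34.5 − 28.0) / 0.45 = 6.5/0.45 = 14.444 cmH2O·s/L.
C = Vt/(Pplat − PEEP) = 369.0 / (28.0 − 15) = 369.0/13.0 = 28.385 mL/cmH2O.
τ = R × C = 14.444 × 0.02839 L/cmH2O = 0.4101 s.
Fraction remaining = e^(−Te/τ) = e^(−0.95/0.4101) = 0.09862; trapped volume = 369.0 × 0.09862 = 36.391 mL.
Additional alveolar pressure from trapping ≈ V_trapped / C = 36.391 / 28.385 = 1.282 cmH2O.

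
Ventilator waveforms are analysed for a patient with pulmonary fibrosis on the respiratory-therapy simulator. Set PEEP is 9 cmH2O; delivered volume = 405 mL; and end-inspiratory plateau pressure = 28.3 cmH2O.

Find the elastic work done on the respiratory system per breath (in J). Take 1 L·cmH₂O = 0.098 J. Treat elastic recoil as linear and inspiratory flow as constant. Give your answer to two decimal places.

0.38

Elastic work ≈ ½ × (Pplat − PEEP) × Vt = 0.5 × (28.3 − 9) × 0.405 L = 0.5 × 19.3 × 0.405 = 3.908 L·cmH2O.
× 0.098 J/(L·cmH2O) → 0.383 J.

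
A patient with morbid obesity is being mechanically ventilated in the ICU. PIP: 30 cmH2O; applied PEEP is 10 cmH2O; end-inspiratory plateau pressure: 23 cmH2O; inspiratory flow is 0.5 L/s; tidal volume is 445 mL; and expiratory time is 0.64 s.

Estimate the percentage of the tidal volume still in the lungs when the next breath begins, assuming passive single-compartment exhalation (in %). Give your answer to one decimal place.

26.3

R = (PIP − Pplat)/V̇ = (30 − 23) / 0.5 = 7.0/0.5 = 14.0 cmH2O·s/L.
C = Vt/(Pplat − PEEP) = 445.0 / (23 − 10) = 445.0/13.0 = 34.231 mL/cmH2O.
τ = R × C = 14.0 × 0.03423 L/cmH2O = 0.4792 s.
Fraction remaining at end-expiration = e^(−Te/τ) = e^(−0.64/0.4792) = 0.263 → 26.3%.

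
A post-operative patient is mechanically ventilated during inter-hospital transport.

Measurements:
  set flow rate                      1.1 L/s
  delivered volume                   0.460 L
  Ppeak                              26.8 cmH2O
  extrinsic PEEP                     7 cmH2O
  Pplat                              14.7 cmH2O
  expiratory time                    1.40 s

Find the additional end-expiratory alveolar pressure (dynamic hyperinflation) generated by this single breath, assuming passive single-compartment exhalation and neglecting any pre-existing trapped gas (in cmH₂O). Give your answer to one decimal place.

R = (PIP − Pplat)/V̇ = (26.8 − 14.7) / 1.1 = 12.1/1.1 = 11.0 cmH2O·s/L.
C = Vt/(Pplat − PEEP) = 460.0 / (14.7 − 7) = 460.0/7.7 = 59.74 mL/cmH2O.
τ = R × C = 11.0 × 0.05974 L/cmH2O = 0.6571 s.
Fraction remaining = e^(−Te/τ) = e^(−1.40/0.6571) = 0.1188; trapped volume = 460.0 × 0.1188 = 54.648 mL.
Additional alveolar pressure from trapping ≈ V_trapped / C = 54.648 / 59.74 = 0.9148 cmH2O.

0.9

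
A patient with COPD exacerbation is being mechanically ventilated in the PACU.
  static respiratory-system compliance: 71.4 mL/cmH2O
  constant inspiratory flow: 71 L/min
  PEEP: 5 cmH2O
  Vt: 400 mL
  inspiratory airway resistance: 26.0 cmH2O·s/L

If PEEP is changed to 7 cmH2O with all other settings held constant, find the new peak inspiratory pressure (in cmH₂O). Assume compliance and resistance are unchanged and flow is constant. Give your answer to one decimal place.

43.4

Flow: 71 L/min ÷ 60 = 1.1833 L/s.
PIP = Vt/C + R·V̇ + PEEP (constant-flow equation of motion).
Only the baseline term changes: ΔPIP = ΔPEEP = 7 − 5 = 2.0 cmH2O.
Original PIP = 400/71.4 + 26.0×1.1833 + 5 = 41.368 cmH2O; new PIP = 41.368 + (2.0) = 43.368 cmH2O.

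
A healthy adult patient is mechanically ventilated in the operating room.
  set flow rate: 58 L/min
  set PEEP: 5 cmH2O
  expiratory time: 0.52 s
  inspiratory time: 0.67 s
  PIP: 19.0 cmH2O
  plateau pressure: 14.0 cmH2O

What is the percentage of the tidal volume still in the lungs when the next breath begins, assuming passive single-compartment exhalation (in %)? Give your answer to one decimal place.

Flow: 58 L/min ÷ 60 = 0.9667 L/s.
Vt = flow × Ti = 0.9667 L/s × 0.67 s × 1000 mL/L = 647.69 mL.
R = (PIP − Pplat)/V̇ = (19.0 − 14.0) / 0.9667 = 5.0/0.9667 = 5.172 cmH2O·s/L.
C = Vt/(Pplat − PEEP) = 647.69 / (14.0 − 5) = 647.69/9.0 = 71.966 mL/cmH2O.
τ = R × C = 5.172 × 0.07197 L/cmH2O = 0.3722 s.
Fraction remaining at end-expiration = e^(−Te/τ) = e^(−0.52/0.3722) = 0.2473 → 24.73%.

24.7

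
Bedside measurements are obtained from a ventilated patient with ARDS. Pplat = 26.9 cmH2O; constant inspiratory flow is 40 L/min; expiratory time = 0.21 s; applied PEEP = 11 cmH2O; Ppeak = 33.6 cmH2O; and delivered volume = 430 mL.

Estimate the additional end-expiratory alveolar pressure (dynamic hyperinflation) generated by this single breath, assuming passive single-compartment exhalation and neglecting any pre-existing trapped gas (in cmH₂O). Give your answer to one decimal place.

Flow: 40 L/min ÷ 60 = 0.6667 L/s.
R = (PIP − Pplat)/V̇ = (33.6 − 26.9) / 0.6667 = 6.7/0.6667 = 10.049 cmH2O·s/L.
C = Vt/(Pplat − PEEP) = 430.0 / (26.9 − 11) = 430.0/15.9 = 27.044 mL/cmH2O.
τ = R × C = 10.049 × 0.02704 L/cmH2O = 0.2717 s.
Fraction remaining = e^(−Te/τ) = e^(−0.21/0.2717) = 0.4617; trapped volume = 430.0 × 0.4617 = 198.53 mL.
Additional alveolar pressure from trapping ≈ V_trapped / C = 198.53 / 27.044 = 7.341 cmH2O.

7.3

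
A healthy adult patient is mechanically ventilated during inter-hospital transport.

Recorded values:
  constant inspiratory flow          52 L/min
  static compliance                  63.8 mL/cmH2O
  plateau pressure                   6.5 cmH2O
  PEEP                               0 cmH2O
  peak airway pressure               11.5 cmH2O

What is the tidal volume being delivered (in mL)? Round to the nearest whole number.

Vt = Cstat × (Pplat − PEEP) = 63.8 × (6.5 − 0) = 63.8 × 6.5 = 414.7 mL.

415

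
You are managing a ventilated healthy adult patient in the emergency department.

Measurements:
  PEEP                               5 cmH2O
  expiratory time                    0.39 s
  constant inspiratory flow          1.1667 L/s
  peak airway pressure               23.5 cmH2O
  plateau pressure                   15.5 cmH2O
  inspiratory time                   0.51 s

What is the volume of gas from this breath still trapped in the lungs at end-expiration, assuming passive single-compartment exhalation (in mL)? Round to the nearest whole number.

218

Vt = flow × Ti = 1.1667 L/s × 0.51 s × 1000 mL/L = 595.02 mL.
R = (PIP − Pplat)/V̇ = (23.5 − 15.5) / 1.1667 = 8.0/1.1667 = 6.857 cmH2O·s/L.
C = Vt/(Pplat − PEEP) = 595.02 / (15.5 − 5) = 595.02/10.5 = 56.669 mL/cmH2O.
τ = R × C = 6.857 × 0.05667 L/cmH2O = 0.3886 s.
Fraction remaining = e^(−Te/τ) = e^(−0.39/0.3886) = 0.3666.
Trapped volume = 595.02 × 0.3666 = 218.13 mL.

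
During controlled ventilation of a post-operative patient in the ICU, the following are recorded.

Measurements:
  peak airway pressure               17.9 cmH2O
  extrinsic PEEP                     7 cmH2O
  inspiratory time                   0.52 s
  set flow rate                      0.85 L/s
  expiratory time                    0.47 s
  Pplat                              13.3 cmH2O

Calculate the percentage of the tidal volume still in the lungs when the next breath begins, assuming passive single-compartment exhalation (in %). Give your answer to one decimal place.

29.0

Vt = flow × Ti = 0.85 L/s × 0.52 s × 1000 mL/L = 442.0 mL.
R = (PIP − Pplat)/V̇ = (17.9 − 13.3) / 0.85 = 4.6/0.85 = 5.412 cmH2O·s/L.
C = Vt/(Pplat − PEEP) = 442.0 / (13.3 − 7) = 442.0/6.3 = 70.159 mL/cmH2O.
τ = R × C = 5.412 × 0.07016 L/cmH2O = 0.3797 s.
Fraction remaining at end-expiration = e^(−Te/τ) = e^(−0.47/0.3797) = 0.29 → 29.0%.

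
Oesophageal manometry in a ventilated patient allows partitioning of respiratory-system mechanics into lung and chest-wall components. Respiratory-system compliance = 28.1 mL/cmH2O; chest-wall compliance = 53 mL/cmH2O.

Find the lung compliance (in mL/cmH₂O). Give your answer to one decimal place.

1/CL = 1/Crs − 1/Ccw.
1/CL = 1/28.1 − 1/53 = 0.01672.
CL = 59.809 mL/cmH2O.

59.8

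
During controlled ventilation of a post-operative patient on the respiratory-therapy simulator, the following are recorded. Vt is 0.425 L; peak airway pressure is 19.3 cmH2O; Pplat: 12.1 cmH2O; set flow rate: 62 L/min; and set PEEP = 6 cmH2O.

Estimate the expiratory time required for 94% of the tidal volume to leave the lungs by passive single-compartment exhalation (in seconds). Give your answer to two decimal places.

Flow: 62 L/min ÷ 60 = 1.0333 L/s.
R = (PIP − Pplat)/V̇ = (19.3 − 12.1) / 1.0333 = 7.2/1.0333 = 6.968 cmH2O·s/L.
C = Vt/(Pplat − PEEP) = 425.0 / (12.1 − 6) = 425.0/6.1 = 69.672 mL/cmH2O.
τ = R × C = 6.968 × 0.06967 L/cmH2O = 0.4855 s.
t = −τ·ln(1 − 0.94) = −0.4855·ln(0.06) = 1.366 s.

1.37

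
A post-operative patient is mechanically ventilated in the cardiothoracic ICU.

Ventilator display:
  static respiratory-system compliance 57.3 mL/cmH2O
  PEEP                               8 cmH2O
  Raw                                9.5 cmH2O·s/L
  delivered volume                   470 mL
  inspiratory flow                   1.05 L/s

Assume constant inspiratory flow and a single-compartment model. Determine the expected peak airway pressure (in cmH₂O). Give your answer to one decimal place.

Equation of motion (constant flow): PIP = Vt/C + R·V̇ + PEEP.
PIP = 470/57.3 + 9.5×1.05 + 8 = 8.202 + 9.975 + 8 = 26.177 cmH2O.

26.2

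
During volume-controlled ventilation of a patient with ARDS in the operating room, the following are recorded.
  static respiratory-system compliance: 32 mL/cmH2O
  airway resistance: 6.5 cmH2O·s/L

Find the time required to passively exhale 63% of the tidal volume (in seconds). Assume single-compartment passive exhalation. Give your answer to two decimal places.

0.21

τ = R × C = 6.5 × 32 mL/cmH2O = 6.5 × 0.032 L/cmH2O = 0.208 s.
Exhaled fraction f = 1 − e^(−t/τ) → t = −τ·ln(1 − f) = −0.208·ln(0.37) = 0.2068 s.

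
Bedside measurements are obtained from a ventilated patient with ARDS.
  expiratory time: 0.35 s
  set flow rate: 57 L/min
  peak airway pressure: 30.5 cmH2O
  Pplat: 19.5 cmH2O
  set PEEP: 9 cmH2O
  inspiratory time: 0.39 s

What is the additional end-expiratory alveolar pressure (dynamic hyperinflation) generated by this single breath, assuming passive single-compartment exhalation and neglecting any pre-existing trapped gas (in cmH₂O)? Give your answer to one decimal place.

4.5

Flow: 57 L/min ÷ 60 = 0.95 L/s.
Vt = flow × Ti = 0.95 L/s × 0.39 s × 1000 mL/L = 370.5 mL.
R = (PIP − Pplat)/V̇ = (30.5 − 19.5) / 0.95 = 11.0/0.95 = 11.579 cmH2O·s/L.
C = Vt/(Pplat − PEEP) = 370.5 / (19.5 − 9) = 370.5/10.5 = 35.286 mL/cmH2O.
τ = R × C = 11.579 × 0.03529 L/cmH2O = 0.4086 s.
Fraction remaining = e^(−Te/τ) = e^(−0.35/0.4086) = 0.4246; trapped volume = 370.5 × 0.4246 = 157.31 mL.
Additional alveolar pressure from trapping ≈ V_trapped / C = 157.31 / 35.286 = 4.458 cmH2O.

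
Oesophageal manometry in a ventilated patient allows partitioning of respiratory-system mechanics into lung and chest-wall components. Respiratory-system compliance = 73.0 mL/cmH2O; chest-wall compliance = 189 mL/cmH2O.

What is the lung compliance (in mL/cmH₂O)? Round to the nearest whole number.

119

1/CL = 1/Crs − 1/Ccw.
1/CL = 1/73.0 − 1/189 = 0.008408.
CL = 118.93 mL/cmH2O.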